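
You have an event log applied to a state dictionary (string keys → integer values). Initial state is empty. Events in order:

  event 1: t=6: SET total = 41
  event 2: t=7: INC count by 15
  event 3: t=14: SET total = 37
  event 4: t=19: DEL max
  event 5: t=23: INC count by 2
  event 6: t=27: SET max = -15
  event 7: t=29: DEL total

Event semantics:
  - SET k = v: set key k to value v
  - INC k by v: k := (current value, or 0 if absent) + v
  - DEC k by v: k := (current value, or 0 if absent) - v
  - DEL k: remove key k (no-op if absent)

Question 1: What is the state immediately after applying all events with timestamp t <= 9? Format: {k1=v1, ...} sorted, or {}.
Apply events with t <= 9 (2 events):
  after event 1 (t=6: SET total = 41): {total=41}
  after event 2 (t=7: INC count by 15): {count=15, total=41}

Answer: {count=15, total=41}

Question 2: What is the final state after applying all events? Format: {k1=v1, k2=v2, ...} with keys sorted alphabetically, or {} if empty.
Answer: {count=17, max=-15}

Derivation:
  after event 1 (t=6: SET total = 41): {total=41}
  after event 2 (t=7: INC count by 15): {count=15, total=41}
  after event 3 (t=14: SET total = 37): {count=15, total=37}
  after event 4 (t=19: DEL max): {count=15, total=37}
  after event 5 (t=23: INC count by 2): {count=17, total=37}
  after event 6 (t=27: SET max = -15): {count=17, max=-15, total=37}
  after event 7 (t=29: DEL total): {count=17, max=-15}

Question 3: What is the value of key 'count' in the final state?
Answer: 17

Derivation:
Track key 'count' through all 7 events:
  event 1 (t=6: SET total = 41): count unchanged
  event 2 (t=7: INC count by 15): count (absent) -> 15
  event 3 (t=14: SET total = 37): count unchanged
  event 4 (t=19: DEL max): count unchanged
  event 5 (t=23: INC count by 2): count 15 -> 17
  event 6 (t=27: SET max = -15): count unchanged
  event 7 (t=29: DEL total): count unchanged
Final: count = 17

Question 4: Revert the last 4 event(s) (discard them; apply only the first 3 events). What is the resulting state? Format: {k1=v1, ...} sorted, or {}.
Answer: {count=15, total=37}

Derivation:
Keep first 3 events (discard last 4):
  after event 1 (t=6: SET total = 41): {total=41}
  after event 2 (t=7: INC count by 15): {count=15, total=41}
  after event 3 (t=14: SET total = 37): {count=15, total=37}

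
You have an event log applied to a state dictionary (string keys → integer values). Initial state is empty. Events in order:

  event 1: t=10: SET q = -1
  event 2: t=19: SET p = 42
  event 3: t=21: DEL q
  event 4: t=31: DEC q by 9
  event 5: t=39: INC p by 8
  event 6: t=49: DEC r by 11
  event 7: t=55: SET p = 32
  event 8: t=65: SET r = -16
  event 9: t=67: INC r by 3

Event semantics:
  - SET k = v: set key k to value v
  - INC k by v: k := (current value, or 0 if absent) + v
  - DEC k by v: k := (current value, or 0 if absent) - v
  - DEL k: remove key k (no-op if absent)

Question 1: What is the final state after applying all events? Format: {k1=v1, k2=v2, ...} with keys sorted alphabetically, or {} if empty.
  after event 1 (t=10: SET q = -1): {q=-1}
  after event 2 (t=19: SET p = 42): {p=42, q=-1}
  after event 3 (t=21: DEL q): {p=42}
  after event 4 (t=31: DEC q by 9): {p=42, q=-9}
  after event 5 (t=39: INC p by 8): {p=50, q=-9}
  after event 6 (t=49: DEC r by 11): {p=50, q=-9, r=-11}
  after event 7 (t=55: SET p = 32): {p=32, q=-9, r=-11}
  after event 8 (t=65: SET r = -16): {p=32, q=-9, r=-16}
  after event 9 (t=67: INC r by 3): {p=32, q=-9, r=-13}

Answer: {p=32, q=-9, r=-13}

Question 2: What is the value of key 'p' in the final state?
Answer: 32

Derivation:
Track key 'p' through all 9 events:
  event 1 (t=10: SET q = -1): p unchanged
  event 2 (t=19: SET p = 42): p (absent) -> 42
  event 3 (t=21: DEL q): p unchanged
  event 4 (t=31: DEC q by 9): p unchanged
  event 5 (t=39: INC p by 8): p 42 -> 50
  event 6 (t=49: DEC r by 11): p unchanged
  event 7 (t=55: SET p = 32): p 50 -> 32
  event 8 (t=65: SET r = -16): p unchanged
  event 9 (t=67: INC r by 3): p unchanged
Final: p = 32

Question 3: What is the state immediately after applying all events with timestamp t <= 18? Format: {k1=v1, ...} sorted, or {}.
Answer: {q=-1}

Derivation:
Apply events with t <= 18 (1 events):
  after event 1 (t=10: SET q = -1): {q=-1}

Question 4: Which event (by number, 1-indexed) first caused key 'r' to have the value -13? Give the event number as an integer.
Looking for first event where r becomes -13:
  event 6: r = -11
  event 7: r = -11
  event 8: r = -16
  event 9: r -16 -> -13  <-- first match

Answer: 9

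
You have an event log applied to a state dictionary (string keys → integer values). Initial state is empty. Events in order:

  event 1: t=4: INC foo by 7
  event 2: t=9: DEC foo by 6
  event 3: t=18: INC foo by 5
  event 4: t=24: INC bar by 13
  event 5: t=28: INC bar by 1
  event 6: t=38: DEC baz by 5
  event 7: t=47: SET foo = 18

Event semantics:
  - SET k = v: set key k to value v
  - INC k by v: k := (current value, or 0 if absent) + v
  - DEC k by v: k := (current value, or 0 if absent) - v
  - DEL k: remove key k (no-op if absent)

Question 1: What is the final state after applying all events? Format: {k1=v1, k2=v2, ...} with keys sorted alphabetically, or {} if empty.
Answer: {bar=14, baz=-5, foo=18}

Derivation:
  after event 1 (t=4: INC foo by 7): {foo=7}
  after event 2 (t=9: DEC foo by 6): {foo=1}
  after event 3 (t=18: INC foo by 5): {foo=6}
  after event 4 (t=24: INC bar by 13): {bar=13, foo=6}
  after event 5 (t=28: INC bar by 1): {bar=14, foo=6}
  after event 6 (t=38: DEC baz by 5): {bar=14, baz=-5, foo=6}
  after event 7 (t=47: SET foo = 18): {bar=14, baz=-5, foo=18}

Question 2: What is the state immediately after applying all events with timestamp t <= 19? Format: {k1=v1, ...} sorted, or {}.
Apply events with t <= 19 (3 events):
  after event 1 (t=4: INC foo by 7): {foo=7}
  after event 2 (t=9: DEC foo by 6): {foo=1}
  after event 3 (t=18: INC foo by 5): {foo=6}

Answer: {foo=6}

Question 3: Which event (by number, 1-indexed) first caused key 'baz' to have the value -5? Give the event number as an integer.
Answer: 6

Derivation:
Looking for first event where baz becomes -5:
  event 6: baz (absent) -> -5  <-- first match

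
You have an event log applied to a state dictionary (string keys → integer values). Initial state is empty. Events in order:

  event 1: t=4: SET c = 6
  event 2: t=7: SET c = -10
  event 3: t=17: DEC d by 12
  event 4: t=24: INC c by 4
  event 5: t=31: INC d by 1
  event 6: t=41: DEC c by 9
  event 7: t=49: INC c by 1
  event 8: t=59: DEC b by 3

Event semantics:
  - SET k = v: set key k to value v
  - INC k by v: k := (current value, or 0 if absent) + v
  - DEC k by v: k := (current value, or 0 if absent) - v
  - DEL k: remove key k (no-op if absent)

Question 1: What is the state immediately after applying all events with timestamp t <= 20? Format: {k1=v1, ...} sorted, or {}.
Answer: {c=-10, d=-12}

Derivation:
Apply events with t <= 20 (3 events):
  after event 1 (t=4: SET c = 6): {c=6}
  after event 2 (t=7: SET c = -10): {c=-10}
  after event 3 (t=17: DEC d by 12): {c=-10, d=-12}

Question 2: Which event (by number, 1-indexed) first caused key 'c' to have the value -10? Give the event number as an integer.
Answer: 2

Derivation:
Looking for first event where c becomes -10:
  event 1: c = 6
  event 2: c 6 -> -10  <-- first match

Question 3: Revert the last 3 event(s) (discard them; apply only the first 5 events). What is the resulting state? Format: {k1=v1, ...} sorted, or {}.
Answer: {c=-6, d=-11}

Derivation:
Keep first 5 events (discard last 3):
  after event 1 (t=4: SET c = 6): {c=6}
  after event 2 (t=7: SET c = -10): {c=-10}
  after event 3 (t=17: DEC d by 12): {c=-10, d=-12}
  after event 4 (t=24: INC c by 4): {c=-6, d=-12}
  after event 5 (t=31: INC d by 1): {c=-6, d=-11}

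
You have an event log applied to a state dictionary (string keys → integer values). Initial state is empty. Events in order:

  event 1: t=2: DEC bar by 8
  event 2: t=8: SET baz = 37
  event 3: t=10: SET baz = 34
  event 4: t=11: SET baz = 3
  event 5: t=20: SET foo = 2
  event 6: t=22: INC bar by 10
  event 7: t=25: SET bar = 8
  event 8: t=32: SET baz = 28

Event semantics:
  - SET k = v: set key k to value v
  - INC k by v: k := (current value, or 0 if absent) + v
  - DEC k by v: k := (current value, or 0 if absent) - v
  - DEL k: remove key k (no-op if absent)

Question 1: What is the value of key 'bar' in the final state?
Track key 'bar' through all 8 events:
  event 1 (t=2: DEC bar by 8): bar (absent) -> -8
  event 2 (t=8: SET baz = 37): bar unchanged
  event 3 (t=10: SET baz = 34): bar unchanged
  event 4 (t=11: SET baz = 3): bar unchanged
  event 5 (t=20: SET foo = 2): bar unchanged
  event 6 (t=22: INC bar by 10): bar -8 -> 2
  event 7 (t=25: SET bar = 8): bar 2 -> 8
  event 8 (t=32: SET baz = 28): bar unchanged
Final: bar = 8

Answer: 8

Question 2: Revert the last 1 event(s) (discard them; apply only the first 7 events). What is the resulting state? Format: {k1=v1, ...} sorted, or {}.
Answer: {bar=8, baz=3, foo=2}

Derivation:
Keep first 7 events (discard last 1):
  after event 1 (t=2: DEC bar by 8): {bar=-8}
  after event 2 (t=8: SET baz = 37): {bar=-8, baz=37}
  after event 3 (t=10: SET baz = 34): {bar=-8, baz=34}
  after event 4 (t=11: SET baz = 3): {bar=-8, baz=3}
  after event 5 (t=20: SET foo = 2): {bar=-8, baz=3, foo=2}
  after event 6 (t=22: INC bar by 10): {bar=2, baz=3, foo=2}
  after event 7 (t=25: SET bar = 8): {bar=8, baz=3, foo=2}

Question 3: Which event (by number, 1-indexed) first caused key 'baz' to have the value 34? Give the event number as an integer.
Looking for first event where baz becomes 34:
  event 2: baz = 37
  event 3: baz 37 -> 34  <-- first match

Answer: 3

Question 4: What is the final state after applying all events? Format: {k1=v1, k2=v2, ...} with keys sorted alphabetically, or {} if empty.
  after event 1 (t=2: DEC bar by 8): {bar=-8}
  after event 2 (t=8: SET baz = 37): {bar=-8, baz=37}
  after event 3 (t=10: SET baz = 34): {bar=-8, baz=34}
  after event 4 (t=11: SET baz = 3): {bar=-8, baz=3}
  after event 5 (t=20: SET foo = 2): {bar=-8, baz=3, foo=2}
  after event 6 (t=22: INC bar by 10): {bar=2, baz=3, foo=2}
  after event 7 (t=25: SET bar = 8): {bar=8, baz=3, foo=2}
  after event 8 (t=32: SET baz = 28): {bar=8, baz=28, foo=2}

Answer: {bar=8, baz=28, foo=2}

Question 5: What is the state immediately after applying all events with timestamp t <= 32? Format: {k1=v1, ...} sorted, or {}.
Apply events with t <= 32 (8 events):
  after event 1 (t=2: DEC bar by 8): {bar=-8}
  after event 2 (t=8: SET baz = 37): {bar=-8, baz=37}
  after event 3 (t=10: SET baz = 34): {bar=-8, baz=34}
  after event 4 (t=11: SET baz = 3): {bar=-8, baz=3}
  after event 5 (t=20: SET foo = 2): {bar=-8, baz=3, foo=2}
  after event 6 (t=22: INC bar by 10): {bar=2, baz=3, foo=2}
  after event 7 (t=25: SET bar = 8): {bar=8, baz=3, foo=2}
  after event 8 (t=32: SET baz = 28): {bar=8, baz=28, foo=2}

Answer: {bar=8, baz=28, foo=2}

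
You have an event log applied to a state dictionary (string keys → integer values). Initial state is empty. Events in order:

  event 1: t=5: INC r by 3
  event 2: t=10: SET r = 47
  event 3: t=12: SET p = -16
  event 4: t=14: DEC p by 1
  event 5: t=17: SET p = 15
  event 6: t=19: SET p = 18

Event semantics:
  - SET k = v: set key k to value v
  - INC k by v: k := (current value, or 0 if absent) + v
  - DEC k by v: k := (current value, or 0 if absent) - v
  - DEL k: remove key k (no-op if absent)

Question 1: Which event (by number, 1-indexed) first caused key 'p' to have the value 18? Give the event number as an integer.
Looking for first event where p becomes 18:
  event 3: p = -16
  event 4: p = -17
  event 5: p = 15
  event 6: p 15 -> 18  <-- first match

Answer: 6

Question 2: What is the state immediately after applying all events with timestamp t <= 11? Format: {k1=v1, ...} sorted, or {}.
Apply events with t <= 11 (2 events):
  after event 1 (t=5: INC r by 3): {r=3}
  after event 2 (t=10: SET r = 47): {r=47}

Answer: {r=47}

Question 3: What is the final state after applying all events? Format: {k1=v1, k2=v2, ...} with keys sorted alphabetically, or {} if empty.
Answer: {p=18, r=47}

Derivation:
  after event 1 (t=5: INC r by 3): {r=3}
  after event 2 (t=10: SET r = 47): {r=47}
  after event 3 (t=12: SET p = -16): {p=-16, r=47}
  after event 4 (t=14: DEC p by 1): {p=-17, r=47}
  after event 5 (t=17: SET p = 15): {p=15, r=47}
  after event 6 (t=19: SET p = 18): {p=18, r=47}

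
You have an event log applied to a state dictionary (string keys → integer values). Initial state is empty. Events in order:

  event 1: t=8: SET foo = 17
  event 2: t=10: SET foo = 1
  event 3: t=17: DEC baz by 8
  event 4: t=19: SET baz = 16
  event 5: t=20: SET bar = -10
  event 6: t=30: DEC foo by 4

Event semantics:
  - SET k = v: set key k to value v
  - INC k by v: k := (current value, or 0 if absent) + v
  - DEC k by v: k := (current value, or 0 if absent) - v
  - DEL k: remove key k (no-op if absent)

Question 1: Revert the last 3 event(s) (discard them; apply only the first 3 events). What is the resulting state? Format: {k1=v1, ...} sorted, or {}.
Answer: {baz=-8, foo=1}

Derivation:
Keep first 3 events (discard last 3):
  after event 1 (t=8: SET foo = 17): {foo=17}
  after event 2 (t=10: SET foo = 1): {foo=1}
  after event 3 (t=17: DEC baz by 8): {baz=-8, foo=1}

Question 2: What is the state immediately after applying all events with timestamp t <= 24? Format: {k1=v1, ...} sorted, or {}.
Apply events with t <= 24 (5 events):
  after event 1 (t=8: SET foo = 17): {foo=17}
  after event 2 (t=10: SET foo = 1): {foo=1}
  after event 3 (t=17: DEC baz by 8): {baz=-8, foo=1}
  after event 4 (t=19: SET baz = 16): {baz=16, foo=1}
  after event 5 (t=20: SET bar = -10): {bar=-10, baz=16, foo=1}

Answer: {bar=-10, baz=16, foo=1}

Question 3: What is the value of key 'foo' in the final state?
Track key 'foo' through all 6 events:
  event 1 (t=8: SET foo = 17): foo (absent) -> 17
  event 2 (t=10: SET foo = 1): foo 17 -> 1
  event 3 (t=17: DEC baz by 8): foo unchanged
  event 4 (t=19: SET baz = 16): foo unchanged
  event 5 (t=20: SET bar = -10): foo unchanged
  event 6 (t=30: DEC foo by 4): foo 1 -> -3
Final: foo = -3

Answer: -3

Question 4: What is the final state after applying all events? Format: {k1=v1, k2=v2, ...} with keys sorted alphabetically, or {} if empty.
Answer: {bar=-10, baz=16, foo=-3}

Derivation:
  after event 1 (t=8: SET foo = 17): {foo=17}
  after event 2 (t=10: SET foo = 1): {foo=1}
  after event 3 (t=17: DEC baz by 8): {baz=-8, foo=1}
  after event 4 (t=19: SET baz = 16): {baz=16, foo=1}
  after event 5 (t=20: SET bar = -10): {bar=-10, baz=16, foo=1}
  after event 6 (t=30: DEC foo by 4): {bar=-10, baz=16, foo=-3}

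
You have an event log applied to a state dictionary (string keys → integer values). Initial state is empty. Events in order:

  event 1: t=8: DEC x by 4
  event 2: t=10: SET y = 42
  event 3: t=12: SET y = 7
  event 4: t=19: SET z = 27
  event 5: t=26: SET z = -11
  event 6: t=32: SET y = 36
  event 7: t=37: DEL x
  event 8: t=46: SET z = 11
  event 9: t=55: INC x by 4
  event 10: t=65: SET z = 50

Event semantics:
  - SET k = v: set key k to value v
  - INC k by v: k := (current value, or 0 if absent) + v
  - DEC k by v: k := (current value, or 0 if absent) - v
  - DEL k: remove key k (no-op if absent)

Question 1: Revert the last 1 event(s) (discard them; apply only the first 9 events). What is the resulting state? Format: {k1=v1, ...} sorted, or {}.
Keep first 9 events (discard last 1):
  after event 1 (t=8: DEC x by 4): {x=-4}
  after event 2 (t=10: SET y = 42): {x=-4, y=42}
  after event 3 (t=12: SET y = 7): {x=-4, y=7}
  after event 4 (t=19: SET z = 27): {x=-4, y=7, z=27}
  after event 5 (t=26: SET z = -11): {x=-4, y=7, z=-11}
  after event 6 (t=32: SET y = 36): {x=-4, y=36, z=-11}
  after event 7 (t=37: DEL x): {y=36, z=-11}
  after event 8 (t=46: SET z = 11): {y=36, z=11}
  after event 9 (t=55: INC x by 4): {x=4, y=36, z=11}

Answer: {x=4, y=36, z=11}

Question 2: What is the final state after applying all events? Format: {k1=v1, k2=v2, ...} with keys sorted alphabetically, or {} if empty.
  after event 1 (t=8: DEC x by 4): {x=-4}
  after event 2 (t=10: SET y = 42): {x=-4, y=42}
  after event 3 (t=12: SET y = 7): {x=-4, y=7}
  after event 4 (t=19: SET z = 27): {x=-4, y=7, z=27}
  after event 5 (t=26: SET z = -11): {x=-4, y=7, z=-11}
  after event 6 (t=32: SET y = 36): {x=-4, y=36, z=-11}
  after event 7 (t=37: DEL x): {y=36, z=-11}
  after event 8 (t=46: SET z = 11): {y=36, z=11}
  after event 9 (t=55: INC x by 4): {x=4, y=36, z=11}
  after event 10 (t=65: SET z = 50): {x=4, y=36, z=50}

Answer: {x=4, y=36, z=50}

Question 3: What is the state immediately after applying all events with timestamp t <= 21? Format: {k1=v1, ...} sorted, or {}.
Answer: {x=-4, y=7, z=27}

Derivation:
Apply events with t <= 21 (4 events):
  after event 1 (t=8: DEC x by 4): {x=-4}
  after event 2 (t=10: SET y = 42): {x=-4, y=42}
  after event 3 (t=12: SET y = 7): {x=-4, y=7}
  after event 4 (t=19: SET z = 27): {x=-4, y=7, z=27}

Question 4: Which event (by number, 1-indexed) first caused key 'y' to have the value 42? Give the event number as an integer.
Answer: 2

Derivation:
Looking for first event where y becomes 42:
  event 2: y (absent) -> 42  <-- first match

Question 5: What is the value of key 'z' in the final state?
Track key 'z' through all 10 events:
  event 1 (t=8: DEC x by 4): z unchanged
  event 2 (t=10: SET y = 42): z unchanged
  event 3 (t=12: SET y = 7): z unchanged
  event 4 (t=19: SET z = 27): z (absent) -> 27
  event 5 (t=26: SET z = -11): z 27 -> -11
  event 6 (t=32: SET y = 36): z unchanged
  event 7 (t=37: DEL x): z unchanged
  event 8 (t=46: SET z = 11): z -11 -> 11
  event 9 (t=55: INC x by 4): z unchanged
  event 10 (t=65: SET z = 50): z 11 -> 50
Final: z = 50

Answer: 50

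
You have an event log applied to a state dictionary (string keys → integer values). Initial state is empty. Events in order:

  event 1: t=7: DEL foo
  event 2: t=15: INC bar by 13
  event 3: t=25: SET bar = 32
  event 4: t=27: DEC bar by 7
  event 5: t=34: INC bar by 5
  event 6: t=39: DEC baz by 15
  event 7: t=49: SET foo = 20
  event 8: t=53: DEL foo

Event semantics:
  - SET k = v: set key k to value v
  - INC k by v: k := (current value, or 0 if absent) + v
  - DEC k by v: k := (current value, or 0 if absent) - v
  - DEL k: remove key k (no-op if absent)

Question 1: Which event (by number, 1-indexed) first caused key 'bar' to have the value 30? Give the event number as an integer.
Answer: 5

Derivation:
Looking for first event where bar becomes 30:
  event 2: bar = 13
  event 3: bar = 32
  event 4: bar = 25
  event 5: bar 25 -> 30  <-- first match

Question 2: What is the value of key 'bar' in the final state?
Track key 'bar' through all 8 events:
  event 1 (t=7: DEL foo): bar unchanged
  event 2 (t=15: INC bar by 13): bar (absent) -> 13
  event 3 (t=25: SET bar = 32): bar 13 -> 32
  event 4 (t=27: DEC bar by 7): bar 32 -> 25
  event 5 (t=34: INC bar by 5): bar 25 -> 30
  event 6 (t=39: DEC baz by 15): bar unchanged
  event 7 (t=49: SET foo = 20): bar unchanged
  event 8 (t=53: DEL foo): bar unchanged
Final: bar = 30

Answer: 30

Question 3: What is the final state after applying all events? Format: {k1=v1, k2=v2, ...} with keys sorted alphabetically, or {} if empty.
  after event 1 (t=7: DEL foo): {}
  after event 2 (t=15: INC bar by 13): {bar=13}
  after event 3 (t=25: SET bar = 32): {bar=32}
  after event 4 (t=27: DEC bar by 7): {bar=25}
  after event 5 (t=34: INC bar by 5): {bar=30}
  after event 6 (t=39: DEC baz by 15): {bar=30, baz=-15}
  after event 7 (t=49: SET foo = 20): {bar=30, baz=-15, foo=20}
  after event 8 (t=53: DEL foo): {bar=30, baz=-15}

Answer: {bar=30, baz=-15}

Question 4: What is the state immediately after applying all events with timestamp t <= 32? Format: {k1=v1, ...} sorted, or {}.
Answer: {bar=25}

Derivation:
Apply events with t <= 32 (4 events):
  after event 1 (t=7: DEL foo): {}
  after event 2 (t=15: INC bar by 13): {bar=13}
  after event 3 (t=25: SET bar = 32): {bar=32}
  after event 4 (t=27: DEC bar by 7): {bar=25}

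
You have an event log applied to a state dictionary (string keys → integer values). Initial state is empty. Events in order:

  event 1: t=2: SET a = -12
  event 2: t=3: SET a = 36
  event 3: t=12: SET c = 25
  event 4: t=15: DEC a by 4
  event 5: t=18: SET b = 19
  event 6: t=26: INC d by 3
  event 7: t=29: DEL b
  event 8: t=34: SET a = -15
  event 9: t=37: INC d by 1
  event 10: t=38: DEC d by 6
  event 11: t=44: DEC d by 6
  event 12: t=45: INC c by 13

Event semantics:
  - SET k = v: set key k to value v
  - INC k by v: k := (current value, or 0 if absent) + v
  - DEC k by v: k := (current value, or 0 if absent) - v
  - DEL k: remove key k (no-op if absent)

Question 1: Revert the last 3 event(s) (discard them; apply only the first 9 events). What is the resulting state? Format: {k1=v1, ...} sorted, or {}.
Answer: {a=-15, c=25, d=4}

Derivation:
Keep first 9 events (discard last 3):
  after event 1 (t=2: SET a = -12): {a=-12}
  after event 2 (t=3: SET a = 36): {a=36}
  after event 3 (t=12: SET c = 25): {a=36, c=25}
  after event 4 (t=15: DEC a by 4): {a=32, c=25}
  after event 5 (t=18: SET b = 19): {a=32, b=19, c=25}
  after event 6 (t=26: INC d by 3): {a=32, b=19, c=25, d=3}
  after event 7 (t=29: DEL b): {a=32, c=25, d=3}
  after event 8 (t=34: SET a = -15): {a=-15, c=25, d=3}
  after event 9 (t=37: INC d by 1): {a=-15, c=25, d=4}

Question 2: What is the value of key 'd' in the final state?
Answer: -8

Derivation:
Track key 'd' through all 12 events:
  event 1 (t=2: SET a = -12): d unchanged
  event 2 (t=3: SET a = 36): d unchanged
  event 3 (t=12: SET c = 25): d unchanged
  event 4 (t=15: DEC a by 4): d unchanged
  event 5 (t=18: SET b = 19): d unchanged
  event 6 (t=26: INC d by 3): d (absent) -> 3
  event 7 (t=29: DEL b): d unchanged
  event 8 (t=34: SET a = -15): d unchanged
  event 9 (t=37: INC d by 1): d 3 -> 4
  event 10 (t=38: DEC d by 6): d 4 -> -2
  event 11 (t=44: DEC d by 6): d -2 -> -8
  event 12 (t=45: INC c by 13): d unchanged
Final: d = -8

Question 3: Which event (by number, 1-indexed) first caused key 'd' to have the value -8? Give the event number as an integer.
Looking for first event where d becomes -8:
  event 6: d = 3
  event 7: d = 3
  event 8: d = 3
  event 9: d = 4
  event 10: d = -2
  event 11: d -2 -> -8  <-- first match

Answer: 11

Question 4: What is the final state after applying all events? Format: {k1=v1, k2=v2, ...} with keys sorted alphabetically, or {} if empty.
  after event 1 (t=2: SET a = -12): {a=-12}
  after event 2 (t=3: SET a = 36): {a=36}
  after event 3 (t=12: SET c = 25): {a=36, c=25}
  after event 4 (t=15: DEC a by 4): {a=32, c=25}
  after event 5 (t=18: SET b = 19): {a=32, b=19, c=25}
  after event 6 (t=26: INC d by 3): {a=32, b=19, c=25, d=3}
  after event 7 (t=29: DEL b): {a=32, c=25, d=3}
  after event 8 (t=34: SET a = -15): {a=-15, c=25, d=3}
  after event 9 (t=37: INC d by 1): {a=-15, c=25, d=4}
  after event 10 (t=38: DEC d by 6): {a=-15, c=25, d=-2}
  after event 11 (t=44: DEC d by 6): {a=-15, c=25, d=-8}
  after event 12 (t=45: INC c by 13): {a=-15, c=38, d=-8}

Answer: {a=-15, c=38, d=-8}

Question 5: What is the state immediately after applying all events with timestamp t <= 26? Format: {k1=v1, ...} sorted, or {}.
Apply events with t <= 26 (6 events):
  after event 1 (t=2: SET a = -12): {a=-12}
  after event 2 (t=3: SET a = 36): {a=36}
  after event 3 (t=12: SET c = 25): {a=36, c=25}
  after event 4 (t=15: DEC a by 4): {a=32, c=25}
  after event 5 (t=18: SET b = 19): {a=32, b=19, c=25}
  after event 6 (t=26: INC d by 3): {a=32, b=19, c=25, d=3}

Answer: {a=32, b=19, c=25, d=3}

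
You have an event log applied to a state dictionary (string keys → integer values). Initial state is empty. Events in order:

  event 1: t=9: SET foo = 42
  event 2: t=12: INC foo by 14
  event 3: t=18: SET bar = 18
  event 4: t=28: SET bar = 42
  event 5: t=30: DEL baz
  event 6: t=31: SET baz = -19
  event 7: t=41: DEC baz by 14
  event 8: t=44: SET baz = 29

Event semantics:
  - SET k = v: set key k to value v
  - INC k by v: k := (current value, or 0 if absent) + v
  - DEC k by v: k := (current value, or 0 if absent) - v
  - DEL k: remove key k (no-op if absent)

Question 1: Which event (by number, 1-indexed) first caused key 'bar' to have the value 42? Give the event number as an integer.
Looking for first event where bar becomes 42:
  event 3: bar = 18
  event 4: bar 18 -> 42  <-- first match

Answer: 4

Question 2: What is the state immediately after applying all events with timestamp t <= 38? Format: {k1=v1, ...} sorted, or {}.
Answer: {bar=42, baz=-19, foo=56}

Derivation:
Apply events with t <= 38 (6 events):
  after event 1 (t=9: SET foo = 42): {foo=42}
  after event 2 (t=12: INC foo by 14): {foo=56}
  after event 3 (t=18: SET bar = 18): {bar=18, foo=56}
  after event 4 (t=28: SET bar = 42): {bar=42, foo=56}
  after event 5 (t=30: DEL baz): {bar=42, foo=56}
  after event 6 (t=31: SET baz = -19): {bar=42, baz=-19, foo=56}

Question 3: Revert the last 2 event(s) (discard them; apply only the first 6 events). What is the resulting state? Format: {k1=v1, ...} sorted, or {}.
Keep first 6 events (discard last 2):
  after event 1 (t=9: SET foo = 42): {foo=42}
  after event 2 (t=12: INC foo by 14): {foo=56}
  after event 3 (t=18: SET bar = 18): {bar=18, foo=56}
  after event 4 (t=28: SET bar = 42): {bar=42, foo=56}
  after event 5 (t=30: DEL baz): {bar=42, foo=56}
  after event 6 (t=31: SET baz = -19): {bar=42, baz=-19, foo=56}

Answer: {bar=42, baz=-19, foo=56}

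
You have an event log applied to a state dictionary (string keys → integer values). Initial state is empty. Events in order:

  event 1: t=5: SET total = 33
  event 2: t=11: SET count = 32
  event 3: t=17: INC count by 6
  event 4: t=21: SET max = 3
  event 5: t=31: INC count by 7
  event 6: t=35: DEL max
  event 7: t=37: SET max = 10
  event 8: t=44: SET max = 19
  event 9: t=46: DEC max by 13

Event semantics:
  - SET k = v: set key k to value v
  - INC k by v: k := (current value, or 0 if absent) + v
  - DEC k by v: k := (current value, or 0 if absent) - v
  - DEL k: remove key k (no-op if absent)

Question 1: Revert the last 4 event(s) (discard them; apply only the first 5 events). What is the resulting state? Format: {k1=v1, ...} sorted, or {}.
Answer: {count=45, max=3, total=33}

Derivation:
Keep first 5 events (discard last 4):
  after event 1 (t=5: SET total = 33): {total=33}
  after event 2 (t=11: SET count = 32): {count=32, total=33}
  after event 3 (t=17: INC count by 6): {count=38, total=33}
  after event 4 (t=21: SET max = 3): {count=38, max=3, total=33}
  after event 5 (t=31: INC count by 7): {count=45, max=3, total=33}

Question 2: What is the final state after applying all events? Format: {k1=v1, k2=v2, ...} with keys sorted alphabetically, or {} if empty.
Answer: {count=45, max=6, total=33}

Derivation:
  after event 1 (t=5: SET total = 33): {total=33}
  after event 2 (t=11: SET count = 32): {count=32, total=33}
  after event 3 (t=17: INC count by 6): {count=38, total=33}
  after event 4 (t=21: SET max = 3): {count=38, max=3, total=33}
  after event 5 (t=31: INC count by 7): {count=45, max=3, total=33}
  after event 6 (t=35: DEL max): {count=45, total=33}
  after event 7 (t=37: SET max = 10): {count=45, max=10, total=33}
  after event 8 (t=44: SET max = 19): {count=45, max=19, total=33}
  after event 9 (t=46: DEC max by 13): {count=45, max=6, total=33}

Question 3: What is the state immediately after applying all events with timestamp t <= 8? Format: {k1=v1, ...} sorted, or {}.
Answer: {total=33}

Derivation:
Apply events with t <= 8 (1 events):
  after event 1 (t=5: SET total = 33): {total=33}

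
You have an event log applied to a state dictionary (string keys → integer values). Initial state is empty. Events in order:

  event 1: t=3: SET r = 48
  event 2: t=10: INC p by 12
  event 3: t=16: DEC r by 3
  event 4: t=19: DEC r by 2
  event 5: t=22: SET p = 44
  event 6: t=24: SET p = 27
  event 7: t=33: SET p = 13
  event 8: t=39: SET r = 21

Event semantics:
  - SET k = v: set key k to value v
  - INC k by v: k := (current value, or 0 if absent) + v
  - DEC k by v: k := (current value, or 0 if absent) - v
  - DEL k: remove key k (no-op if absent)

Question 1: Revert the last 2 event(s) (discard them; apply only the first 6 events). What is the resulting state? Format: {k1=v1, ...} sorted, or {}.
Keep first 6 events (discard last 2):
  after event 1 (t=3: SET r = 48): {r=48}
  after event 2 (t=10: INC p by 12): {p=12, r=48}
  after event 3 (t=16: DEC r by 3): {p=12, r=45}
  after event 4 (t=19: DEC r by 2): {p=12, r=43}
  after event 5 (t=22: SET p = 44): {p=44, r=43}
  after event 6 (t=24: SET p = 27): {p=27, r=43}

Answer: {p=27, r=43}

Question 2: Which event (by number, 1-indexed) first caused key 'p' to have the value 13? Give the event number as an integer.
Answer: 7

Derivation:
Looking for first event where p becomes 13:
  event 2: p = 12
  event 3: p = 12
  event 4: p = 12
  event 5: p = 44
  event 6: p = 27
  event 7: p 27 -> 13  <-- first match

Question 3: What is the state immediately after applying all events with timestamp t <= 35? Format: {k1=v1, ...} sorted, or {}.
Answer: {p=13, r=43}

Derivation:
Apply events with t <= 35 (7 events):
  after event 1 (t=3: SET r = 48): {r=48}
  after event 2 (t=10: INC p by 12): {p=12, r=48}
  after event 3 (t=16: DEC r by 3): {p=12, r=45}
  after event 4 (t=19: DEC r by 2): {p=12, r=43}
  after event 5 (t=22: SET p = 44): {p=44, r=43}
  after event 6 (t=24: SET p = 27): {p=27, r=43}
  after event 7 (t=33: SET p = 13): {p=13, r=43}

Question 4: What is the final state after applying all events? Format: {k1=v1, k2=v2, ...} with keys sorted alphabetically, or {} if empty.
  after event 1 (t=3: SET r = 48): {r=48}
  after event 2 (t=10: INC p by 12): {p=12, r=48}
  after event 3 (t=16: DEC r by 3): {p=12, r=45}
  after event 4 (t=19: DEC r by 2): {p=12, r=43}
  after event 5 (t=22: SET p = 44): {p=44, r=43}
  after event 6 (t=24: SET p = 27): {p=27, r=43}
  after event 7 (t=33: SET p = 13): {p=13, r=43}
  after event 8 (t=39: SET r = 21): {p=13, r=21}

Answer: {p=13, r=21}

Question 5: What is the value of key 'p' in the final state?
Track key 'p' through all 8 events:
  event 1 (t=3: SET r = 48): p unchanged
  event 2 (t=10: INC p by 12): p (absent) -> 12
  event 3 (t=16: DEC r by 3): p unchanged
  event 4 (t=19: DEC r by 2): p unchanged
  event 5 (t=22: SET p = 44): p 12 -> 44
  event 6 (t=24: SET p = 27): p 44 -> 27
  event 7 (t=33: SET p = 13): p 27 -> 13
  event 8 (t=39: SET r = 21): p unchanged
Final: p = 13

Answer: 13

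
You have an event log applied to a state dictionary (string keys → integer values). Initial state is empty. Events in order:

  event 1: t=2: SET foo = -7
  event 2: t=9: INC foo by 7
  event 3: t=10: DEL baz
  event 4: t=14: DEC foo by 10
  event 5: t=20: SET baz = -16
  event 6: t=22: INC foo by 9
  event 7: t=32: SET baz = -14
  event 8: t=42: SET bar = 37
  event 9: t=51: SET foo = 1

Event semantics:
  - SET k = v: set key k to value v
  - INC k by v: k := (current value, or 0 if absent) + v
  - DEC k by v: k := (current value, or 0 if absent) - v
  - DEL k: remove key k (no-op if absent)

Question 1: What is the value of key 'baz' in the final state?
Answer: -14

Derivation:
Track key 'baz' through all 9 events:
  event 1 (t=2: SET foo = -7): baz unchanged
  event 2 (t=9: INC foo by 7): baz unchanged
  event 3 (t=10: DEL baz): baz (absent) -> (absent)
  event 4 (t=14: DEC foo by 10): baz unchanged
  event 5 (t=20: SET baz = -16): baz (absent) -> -16
  event 6 (t=22: INC foo by 9): baz unchanged
  event 7 (t=32: SET baz = -14): baz -16 -> -14
  event 8 (t=42: SET bar = 37): baz unchanged
  event 9 (t=51: SET foo = 1): baz unchanged
Final: baz = -14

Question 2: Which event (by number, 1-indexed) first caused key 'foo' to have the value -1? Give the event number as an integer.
Answer: 6

Derivation:
Looking for first event where foo becomes -1:
  event 1: foo = -7
  event 2: foo = 0
  event 3: foo = 0
  event 4: foo = -10
  event 5: foo = -10
  event 6: foo -10 -> -1  <-- first match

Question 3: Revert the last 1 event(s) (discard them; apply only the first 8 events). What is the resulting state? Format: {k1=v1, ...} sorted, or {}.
Keep first 8 events (discard last 1):
  after event 1 (t=2: SET foo = -7): {foo=-7}
  after event 2 (t=9: INC foo by 7): {foo=0}
  after event 3 (t=10: DEL baz): {foo=0}
  after event 4 (t=14: DEC foo by 10): {foo=-10}
  after event 5 (t=20: SET baz = -16): {baz=-16, foo=-10}
  after event 6 (t=22: INC foo by 9): {baz=-16, foo=-1}
  after event 7 (t=32: SET baz = -14): {baz=-14, foo=-1}
  after event 8 (t=42: SET bar = 37): {bar=37, baz=-14, foo=-1}

Answer: {bar=37, baz=-14, foo=-1}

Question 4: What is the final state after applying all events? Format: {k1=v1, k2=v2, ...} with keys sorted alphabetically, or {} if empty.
Answer: {bar=37, baz=-14, foo=1}

Derivation:
  after event 1 (t=2: SET foo = -7): {foo=-7}
  after event 2 (t=9: INC foo by 7): {foo=0}
  after event 3 (t=10: DEL baz): {foo=0}
  after event 4 (t=14: DEC foo by 10): {foo=-10}
  after event 5 (t=20: SET baz = -16): {baz=-16, foo=-10}
  after event 6 (t=22: INC foo by 9): {baz=-16, foo=-1}
  after event 7 (t=32: SET baz = -14): {baz=-14, foo=-1}
  after event 8 (t=42: SET bar = 37): {bar=37, baz=-14, foo=-1}
  after event 9 (t=51: SET foo = 1): {bar=37, baz=-14, foo=1}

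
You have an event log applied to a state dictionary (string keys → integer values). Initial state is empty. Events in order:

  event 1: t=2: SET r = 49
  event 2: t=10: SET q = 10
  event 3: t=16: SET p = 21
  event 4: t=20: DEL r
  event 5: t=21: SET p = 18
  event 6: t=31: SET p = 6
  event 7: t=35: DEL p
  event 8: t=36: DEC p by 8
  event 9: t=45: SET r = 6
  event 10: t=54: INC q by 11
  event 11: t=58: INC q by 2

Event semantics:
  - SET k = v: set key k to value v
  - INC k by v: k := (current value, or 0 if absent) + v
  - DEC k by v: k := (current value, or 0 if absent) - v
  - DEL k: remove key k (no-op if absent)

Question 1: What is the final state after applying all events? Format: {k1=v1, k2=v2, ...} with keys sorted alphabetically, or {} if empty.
  after event 1 (t=2: SET r = 49): {r=49}
  after event 2 (t=10: SET q = 10): {q=10, r=49}
  after event 3 (t=16: SET p = 21): {p=21, q=10, r=49}
  after event 4 (t=20: DEL r): {p=21, q=10}
  after event 5 (t=21: SET p = 18): {p=18, q=10}
  after event 6 (t=31: SET p = 6): {p=6, q=10}
  after event 7 (t=35: DEL p): {q=10}
  after event 8 (t=36: DEC p by 8): {p=-8, q=10}
  after event 9 (t=45: SET r = 6): {p=-8, q=10, r=6}
  after event 10 (t=54: INC q by 11): {p=-8, q=21, r=6}
  after event 11 (t=58: INC q by 2): {p=-8, q=23, r=6}

Answer: {p=-8, q=23, r=6}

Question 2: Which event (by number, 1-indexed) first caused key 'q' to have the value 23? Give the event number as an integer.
Answer: 11

Derivation:
Looking for first event where q becomes 23:
  event 2: q = 10
  event 3: q = 10
  event 4: q = 10
  event 5: q = 10
  event 6: q = 10
  event 7: q = 10
  event 8: q = 10
  event 9: q = 10
  event 10: q = 21
  event 11: q 21 -> 23  <-- first match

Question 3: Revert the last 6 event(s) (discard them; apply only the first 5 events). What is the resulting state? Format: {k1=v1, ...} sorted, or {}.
Keep first 5 events (discard last 6):
  after event 1 (t=2: SET r = 49): {r=49}
  after event 2 (t=10: SET q = 10): {q=10, r=49}
  after event 3 (t=16: SET p = 21): {p=21, q=10, r=49}
  after event 4 (t=20: DEL r): {p=21, q=10}
  after event 5 (t=21: SET p = 18): {p=18, q=10}

Answer: {p=18, q=10}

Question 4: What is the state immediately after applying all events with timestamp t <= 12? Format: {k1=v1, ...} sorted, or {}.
Answer: {q=10, r=49}

Derivation:
Apply events with t <= 12 (2 events):
  after event 1 (t=2: SET r = 49): {r=49}
  after event 2 (t=10: SET q = 10): {q=10, r=49}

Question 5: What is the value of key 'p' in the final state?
Track key 'p' through all 11 events:
  event 1 (t=2: SET r = 49): p unchanged
  event 2 (t=10: SET q = 10): p unchanged
  event 3 (t=16: SET p = 21): p (absent) -> 21
  event 4 (t=20: DEL r): p unchanged
  event 5 (t=21: SET p = 18): p 21 -> 18
  event 6 (t=31: SET p = 6): p 18 -> 6
  event 7 (t=35: DEL p): p 6 -> (absent)
  event 8 (t=36: DEC p by 8): p (absent) -> -8
  event 9 (t=45: SET r = 6): p unchanged
  event 10 (t=54: INC q by 11): p unchanged
  event 11 (t=58: INC q by 2): p unchanged
Final: p = -8

Answer: -8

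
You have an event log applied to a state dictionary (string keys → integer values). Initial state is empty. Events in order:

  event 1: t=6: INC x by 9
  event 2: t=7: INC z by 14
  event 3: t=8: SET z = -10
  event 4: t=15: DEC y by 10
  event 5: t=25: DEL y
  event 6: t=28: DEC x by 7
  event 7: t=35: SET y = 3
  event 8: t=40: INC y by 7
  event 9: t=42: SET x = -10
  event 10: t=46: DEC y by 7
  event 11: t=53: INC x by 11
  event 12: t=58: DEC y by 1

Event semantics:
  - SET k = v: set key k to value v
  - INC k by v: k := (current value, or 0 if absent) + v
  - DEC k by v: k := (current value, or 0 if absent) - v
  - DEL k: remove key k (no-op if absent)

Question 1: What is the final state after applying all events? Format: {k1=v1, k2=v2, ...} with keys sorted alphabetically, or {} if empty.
  after event 1 (t=6: INC x by 9): {x=9}
  after event 2 (t=7: INC z by 14): {x=9, z=14}
  after event 3 (t=8: SET z = -10): {x=9, z=-10}
  after event 4 (t=15: DEC y by 10): {x=9, y=-10, z=-10}
  after event 5 (t=25: DEL y): {x=9, z=-10}
  after event 6 (t=28: DEC x by 7): {x=2, z=-10}
  after event 7 (t=35: SET y = 3): {x=2, y=3, z=-10}
  after event 8 (t=40: INC y by 7): {x=2, y=10, z=-10}
  after event 9 (t=42: SET x = -10): {x=-10, y=10, z=-10}
  after event 10 (t=46: DEC y by 7): {x=-10, y=3, z=-10}
  after event 11 (t=53: INC x by 11): {x=1, y=3, z=-10}
  after event 12 (t=58: DEC y by 1): {x=1, y=2, z=-10}

Answer: {x=1, y=2, z=-10}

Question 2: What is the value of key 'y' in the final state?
Answer: 2

Derivation:
Track key 'y' through all 12 events:
  event 1 (t=6: INC x by 9): y unchanged
  event 2 (t=7: INC z by 14): y unchanged
  event 3 (t=8: SET z = -10): y unchanged
  event 4 (t=15: DEC y by 10): y (absent) -> -10
  event 5 (t=25: DEL y): y -10 -> (absent)
  event 6 (t=28: DEC x by 7): y unchanged
  event 7 (t=35: SET y = 3): y (absent) -> 3
  event 8 (t=40: INC y by 7): y 3 -> 10
  event 9 (t=42: SET x = -10): y unchanged
  event 10 (t=46: DEC y by 7): y 10 -> 3
  event 11 (t=53: INC x by 11): y unchanged
  event 12 (t=58: DEC y by 1): y 3 -> 2
Final: y = 2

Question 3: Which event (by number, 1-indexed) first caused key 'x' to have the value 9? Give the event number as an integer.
Answer: 1

Derivation:
Looking for first event where x becomes 9:
  event 1: x (absent) -> 9  <-- first match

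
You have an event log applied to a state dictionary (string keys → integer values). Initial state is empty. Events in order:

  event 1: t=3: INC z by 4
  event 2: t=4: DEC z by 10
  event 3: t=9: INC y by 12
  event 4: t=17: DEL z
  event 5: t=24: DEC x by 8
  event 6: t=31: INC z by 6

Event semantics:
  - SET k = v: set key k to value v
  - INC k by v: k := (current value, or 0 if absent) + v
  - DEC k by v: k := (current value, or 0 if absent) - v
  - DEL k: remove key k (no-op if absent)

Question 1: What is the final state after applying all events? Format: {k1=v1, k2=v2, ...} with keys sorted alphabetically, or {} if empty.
Answer: {x=-8, y=12, z=6}

Derivation:
  after event 1 (t=3: INC z by 4): {z=4}
  after event 2 (t=4: DEC z by 10): {z=-6}
  after event 3 (t=9: INC y by 12): {y=12, z=-6}
  after event 4 (t=17: DEL z): {y=12}
  after event 5 (t=24: DEC x by 8): {x=-8, y=12}
  after event 6 (t=31: INC z by 6): {x=-8, y=12, z=6}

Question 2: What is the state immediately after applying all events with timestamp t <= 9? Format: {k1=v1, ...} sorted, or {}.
Apply events with t <= 9 (3 events):
  after event 1 (t=3: INC z by 4): {z=4}
  after event 2 (t=4: DEC z by 10): {z=-6}
  after event 3 (t=9: INC y by 12): {y=12, z=-6}

Answer: {y=12, z=-6}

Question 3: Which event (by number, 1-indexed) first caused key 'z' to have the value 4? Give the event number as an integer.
Answer: 1

Derivation:
Looking for first event where z becomes 4:
  event 1: z (absent) -> 4  <-- first match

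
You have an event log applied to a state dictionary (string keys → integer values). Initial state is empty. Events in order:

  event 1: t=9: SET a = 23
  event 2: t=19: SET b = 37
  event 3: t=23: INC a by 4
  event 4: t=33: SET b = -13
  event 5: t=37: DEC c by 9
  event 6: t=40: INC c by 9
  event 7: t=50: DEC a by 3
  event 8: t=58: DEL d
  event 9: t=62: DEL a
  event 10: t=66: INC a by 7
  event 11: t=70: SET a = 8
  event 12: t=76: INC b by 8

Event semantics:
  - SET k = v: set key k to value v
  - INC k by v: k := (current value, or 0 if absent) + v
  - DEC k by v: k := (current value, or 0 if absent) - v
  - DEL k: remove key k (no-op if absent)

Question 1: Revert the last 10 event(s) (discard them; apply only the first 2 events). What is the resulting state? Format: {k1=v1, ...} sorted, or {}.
Answer: {a=23, b=37}

Derivation:
Keep first 2 events (discard last 10):
  after event 1 (t=9: SET a = 23): {a=23}
  after event 2 (t=19: SET b = 37): {a=23, b=37}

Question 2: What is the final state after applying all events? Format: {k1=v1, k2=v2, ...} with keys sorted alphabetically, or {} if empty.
  after event 1 (t=9: SET a = 23): {a=23}
  after event 2 (t=19: SET b = 37): {a=23, b=37}
  after event 3 (t=23: INC a by 4): {a=27, b=37}
  after event 4 (t=33: SET b = -13): {a=27, b=-13}
  after event 5 (t=37: DEC c by 9): {a=27, b=-13, c=-9}
  after event 6 (t=40: INC c by 9): {a=27, b=-13, c=0}
  after event 7 (t=50: DEC a by 3): {a=24, b=-13, c=0}
  after event 8 (t=58: DEL d): {a=24, b=-13, c=0}
  after event 9 (t=62: DEL a): {b=-13, c=0}
  after event 10 (t=66: INC a by 7): {a=7, b=-13, c=0}
  after event 11 (t=70: SET a = 8): {a=8, b=-13, c=0}
  after event 12 (t=76: INC b by 8): {a=8, b=-5, c=0}

Answer: {a=8, b=-5, c=0}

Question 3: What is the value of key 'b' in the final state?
Track key 'b' through all 12 events:
  event 1 (t=9: SET a = 23): b unchanged
  event 2 (t=19: SET b = 37): b (absent) -> 37
  event 3 (t=23: INC a by 4): b unchanged
  event 4 (t=33: SET b = -13): b 37 -> -13
  event 5 (t=37: DEC c by 9): b unchanged
  event 6 (t=40: INC c by 9): b unchanged
  event 7 (t=50: DEC a by 3): b unchanged
  event 8 (t=58: DEL d): b unchanged
  event 9 (t=62: DEL a): b unchanged
  event 10 (t=66: INC a by 7): b unchanged
  event 11 (t=70: SET a = 8): b unchanged
  event 12 (t=76: INC b by 8): b -13 -> -5
Final: b = -5

Answer: -5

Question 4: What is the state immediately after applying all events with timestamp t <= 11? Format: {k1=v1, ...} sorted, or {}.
Apply events with t <= 11 (1 events):
  after event 1 (t=9: SET a = 23): {a=23}

Answer: {a=23}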